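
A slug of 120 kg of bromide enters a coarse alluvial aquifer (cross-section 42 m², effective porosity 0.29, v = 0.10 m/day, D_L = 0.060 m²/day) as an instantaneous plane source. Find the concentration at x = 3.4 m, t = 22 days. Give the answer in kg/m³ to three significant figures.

For an instantaneous plane source, C(x,t) = M/(n_e·A·√(4πDt)) · exp(−(x−vt)²/(4Dt)), with n_e·A the pore (flow) area.
Plume center vt = 0.10 × 22 = 2.2 m, so the well at 3.4 m is 1.2 m downgradient of the peak.
√(4πDt) = 4.073 m, giving peak height M/(n_e·A·√(4πDt)) = 120/(0.29 × 42 × 4.073) = 2.419 kg/m³.
(x−vt)²/(4Dt) = (1.2)²/(4 × 0.060 × 22) = 0.2727; exp(−0.2727) = 0.7613.
C = 2.419 × 0.7613 = 1.84 kg/m³.

1.84 kg/m³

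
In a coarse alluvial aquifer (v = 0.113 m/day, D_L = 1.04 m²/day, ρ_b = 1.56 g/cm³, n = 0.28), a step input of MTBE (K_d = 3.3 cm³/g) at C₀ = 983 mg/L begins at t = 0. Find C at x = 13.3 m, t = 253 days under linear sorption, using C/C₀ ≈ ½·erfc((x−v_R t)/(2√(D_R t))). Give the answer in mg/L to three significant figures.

Retardation factor R = 1 + ρ_b·K_d/n = 1 + 1.56 × 3.3/0.28 = 19.39.
Sorption retards both mechanisms: v_R = v/R = 0.005828 m/day, D_R = D/R = 0.05364 m²/day.
v_R·t = 0.005828 × 253 = 1.474484 m; 2√(D_R t) = 7.368 m; argument = (13.3 − 1.474484)/7.368 = 1.605.
C = C₀ × ½·erfc(1.605) = 983 × 0.01161 = 11.4 mg/L.

11.4 mg/L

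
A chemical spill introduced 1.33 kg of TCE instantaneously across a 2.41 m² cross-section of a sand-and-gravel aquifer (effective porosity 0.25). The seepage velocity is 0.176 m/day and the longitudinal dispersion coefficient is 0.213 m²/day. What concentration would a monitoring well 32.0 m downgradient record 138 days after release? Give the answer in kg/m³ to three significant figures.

For an instantaneous plane source, C(x,t) = M/(n_e·A·√(4πDt)) · exp(−(x−vt)²/(4Dt)), with n_e·A the pore (flow) area.
Plume center vt = 0.176 × 138 = 24.288 m, so the well at 32.0 m is 7.712 m downgradient of the peak.
√(4πDt) = 19.22 m, giving peak height M/(n_e·A·√(4πDt)) = 1.33/(0.25 × 2.41 × 19.22) = 0.1149 kg/m³.
(x−vt)²/(4Dt) = (7.712)²/(4 × 0.213 × 138) = 0.5058; exp(−0.5058) = 0.6030.
C = 0.1149 × 0.6030 = 0.0693 kg/m³.

0.0693 kg/m³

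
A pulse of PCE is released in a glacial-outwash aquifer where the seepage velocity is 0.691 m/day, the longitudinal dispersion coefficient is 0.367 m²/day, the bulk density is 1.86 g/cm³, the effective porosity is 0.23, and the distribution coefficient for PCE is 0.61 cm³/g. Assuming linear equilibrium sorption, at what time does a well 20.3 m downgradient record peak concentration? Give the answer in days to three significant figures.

Retardation factor R = 1 + ρ_b·K_d/n = 1 + 1.86 × 0.61/0.23 = 5.933.
Sorption retards both mechanisms: v_R = v/R = 0.1165 m/day, D_R = D/R = 0.06186 m²/day.
Peak time from v_R²t² + 2D_R t − x² = 0: t = (√(D_R² + v_R²x²) − D_R)/v_R².
√(D_R² + v_R²x²) = √(0.06186² + 0.1165² × 20.3²) = 2.366; v_R² = 0.01357.
t = (2.366 − 0.06186)/0.01357 = 170 days.

170 days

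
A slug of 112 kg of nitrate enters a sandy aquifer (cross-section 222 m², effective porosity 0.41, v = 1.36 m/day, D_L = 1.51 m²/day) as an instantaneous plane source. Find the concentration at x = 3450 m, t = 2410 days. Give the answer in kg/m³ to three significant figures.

For an instantaneous plane source, C(x,t) = M/(n_e·A·√(4πDt)) · exp(−(x−vt)²/(4Dt)), with n_e·A the pore (flow) area.
Plume center vt = 1.36 × 2410 = 3277.6 m, so the well at 3450 m is 172.4 m downgradient of the peak.
√(4πDt) = 213.8 m, giving peak height M/(n_e·A·√(4πDt)) = 112/(0.41 × 222 × 213.8) = 0.005755 kg/m³.
(x−vt)²/(4Dt) = (172.4)²/(4 × 1.51 × 2410) = 2.042; exp(−2.042) = 0.1298.
C = 0.005755 × 0.1298 = 0.000747 kg/m³.

0.000747 kg/m³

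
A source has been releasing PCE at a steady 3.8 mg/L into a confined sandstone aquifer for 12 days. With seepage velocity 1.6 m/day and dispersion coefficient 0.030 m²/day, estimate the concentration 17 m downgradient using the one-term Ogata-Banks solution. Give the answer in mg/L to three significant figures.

3.78 mg/L

For a continuous step input, C/C₀ ≈ ½·erfc((x−vt)/(2√(Dt))).
vt = 1.6 × 12 = 19.2 m and 2√(Dt) = 2√(0.030 × 12) = 1.200 m.
Argument (x−vt)/(2√(Dt)) = (17 − 19.2)/1.200 = -1.833; ½·erfc(-1.833) = 0.9952.
C = 3.8 × 0.9952 = 3.78 mg/L.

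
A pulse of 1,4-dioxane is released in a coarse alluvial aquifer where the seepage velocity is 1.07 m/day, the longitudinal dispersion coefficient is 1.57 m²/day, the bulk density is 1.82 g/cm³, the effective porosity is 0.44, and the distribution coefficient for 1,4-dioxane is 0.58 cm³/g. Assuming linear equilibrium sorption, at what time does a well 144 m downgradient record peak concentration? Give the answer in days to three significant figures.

Retardation factor R = 1 + ρ_b·K_d/n = 1 + 1.82 × 0.58/0.44 = 3.399.
Sorption retards both mechanisms: v_R = v/R = 0.3148 m/day, D_R = D/R = 0.4619 m²/day.
Peak time from v_R²t² + 2D_R t − x² = 0: t = (√(D_R² + v_R²x²) − D_R)/v_R².
√(D_R² + v_R²x²) = √(0.4619² + 0.3148² × 144²) = 45.33; v_R² = 0.09910.
t = (45.33 − 0.4619)/0.09910 = 453 days.

453 days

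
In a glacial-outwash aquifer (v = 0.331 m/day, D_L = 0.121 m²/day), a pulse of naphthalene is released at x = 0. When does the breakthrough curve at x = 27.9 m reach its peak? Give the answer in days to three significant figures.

For the 1D instantaneous-source solution, setting ∂C/∂t = 0 at fixed x gives v²t² + 2Dt − x² = 0, so t = (√(D² + v²x²) − D)/v².
√(D² + v²x²) = √(0.121² + 0.331² × 27.9²) = 9.236; v² = 0.109561.
t = (9.236 − 0.121)/0.109561 = 83.2 days (vs. the pure-advection estimate x/v = 84.3 d).

83.2 days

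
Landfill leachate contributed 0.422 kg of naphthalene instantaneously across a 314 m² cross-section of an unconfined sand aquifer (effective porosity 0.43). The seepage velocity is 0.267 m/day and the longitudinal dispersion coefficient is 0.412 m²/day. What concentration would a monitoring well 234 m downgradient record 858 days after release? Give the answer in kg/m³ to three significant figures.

4.61e-05 kg/m³

For an instantaneous plane source, C(x,t) = M/(n_e·A·√(4πDt)) · exp(−(x−vt)²/(4Dt)), with n_e·A the pore (flow) area.
Plume center vt = 0.267 × 858 = 229.086 m, so the well at 234 m is 4.914 m downgradient of the peak.
√(4πDt) = 66.65 m, giving peak height M/(n_e·A·√(4πDt)) = 0.422/(0.43 × 314 × 66.65) = 4.689e-05 kg/m³.
(x−vt)²/(4Dt) = (4.914)²/(4 × 0.412 × 858) = 0.01708; exp(−0.01708) = 0.9831.
C = 4.689e-05 × 0.9831 = 4.61e-05 kg/m³.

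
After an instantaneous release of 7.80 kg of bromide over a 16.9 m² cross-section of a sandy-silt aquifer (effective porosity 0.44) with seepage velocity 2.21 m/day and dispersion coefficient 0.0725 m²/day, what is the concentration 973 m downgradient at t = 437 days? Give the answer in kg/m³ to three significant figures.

For an instantaneous plane source, C(x,t) = M/(n_e·A·√(4πDt)) · exp(−(x−vt)²/(4Dt)), with n_e·A the pore (flow) area.
Plume center vt = 2.21 × 437 = 965.77 m, so the well at 973 m is 7.23 m downgradient of the peak.
√(4πDt) = 19.95 m, giving peak height M/(n_e·A·√(4πDt)) = 7.80/(0.44 × 16.9 × 19.95) = 0.05258 kg/m³.
(x−vt)²/(4Dt) = (7.23)²/(4 × 0.0725 × 437) = 0.4125; exp(−0.4125) = 0.6620.
C = 0.05258 × 0.6620 = 0.0348 kg/m³.

0.0348 kg/m³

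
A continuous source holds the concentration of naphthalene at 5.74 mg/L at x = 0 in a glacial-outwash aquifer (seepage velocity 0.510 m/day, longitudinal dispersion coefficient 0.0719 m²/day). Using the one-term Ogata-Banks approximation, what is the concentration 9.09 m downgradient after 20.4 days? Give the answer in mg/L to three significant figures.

4.47 mg/L

For a continuous step input, C/C₀ ≈ ½·erfc((x−vt)/(2√(Dt))).
vt = 0.510 × 20.4 = 10.404 m and 2√(Dt) = 2√(0.0719 × 20.4) = 2.422 m.
Argument (x−vt)/(2√(Dt)) = (9.09 − 10.404)/2.422 = -0.5425; ½·erfc(-0.5425) = 0.7785.
C = 5.74 × 0.7785 = 4.47 mg/L.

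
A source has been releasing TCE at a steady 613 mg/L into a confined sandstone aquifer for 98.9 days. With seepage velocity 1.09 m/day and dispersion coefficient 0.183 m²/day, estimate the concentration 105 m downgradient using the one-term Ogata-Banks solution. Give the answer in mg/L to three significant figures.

416 mg/L

For a continuous step input, C/C₀ ≈ ½·erfc((x−vt)/(2√(Dt))).
vt = 1.09 × 98.9 = 107.801 m and 2√(Dt) = 2√(0.183 × 98.9) = 8.509 m.
Argument (x−vt)/(2√(Dt)) = (105 − 107.801)/8.509 = -0.3292; ½·erfc(-0.3292) = 0.6792.
C = 613 × 0.6792 = 416 mg/L.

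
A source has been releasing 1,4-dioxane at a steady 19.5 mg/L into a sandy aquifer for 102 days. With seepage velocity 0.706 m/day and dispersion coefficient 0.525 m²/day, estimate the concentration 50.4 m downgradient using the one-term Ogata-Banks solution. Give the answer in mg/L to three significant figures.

For a continuous step input, C/C₀ ≈ ½·erfc((x−vt)/(2√(Dt))).
vt = 0.706 × 102 = 72.012 m and 2√(Dt) = 2√(0.525 × 102) = 14.64 m.
Argument (x−vt)/(2√(Dt)) = (50.4 − 72.012)/14.64 = -1.476; ½·erfc(-1.476) = 0.9816.
C = 19.5 × 0.9816 = 19.1 mg/L.

19.1 mg/L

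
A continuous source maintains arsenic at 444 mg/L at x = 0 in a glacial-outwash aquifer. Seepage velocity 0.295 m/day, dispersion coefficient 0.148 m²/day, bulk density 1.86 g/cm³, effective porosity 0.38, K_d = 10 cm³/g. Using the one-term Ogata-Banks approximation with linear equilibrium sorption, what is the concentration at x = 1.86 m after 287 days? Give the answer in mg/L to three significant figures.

200 mg/L

Retardation factor R = 1 + ρ_b·K_d/n = 1 + 1.86 × 10/0.38 = 49.95.
Sorption retards both mechanisms: v_R = v/R = 0.005906 m/day, D_R = D/R = 0.002963 m²/day.
v_R·t = 0.005906 × 287 = 1.695022 m; 2√(D_R t) = 1.844 m; argument = (1.86 − 1.695022)/1.844 = 0.08947.
C = C₀ × ½·erfc(0.08947) = 444 × 0.4497 = 200 mg/L.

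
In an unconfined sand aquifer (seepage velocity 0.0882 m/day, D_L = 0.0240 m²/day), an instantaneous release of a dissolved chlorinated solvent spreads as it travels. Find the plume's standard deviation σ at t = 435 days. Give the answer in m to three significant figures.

Dispersive spreading gives a Gaussian with σ² = 2Dt; advection only shifts the center.
σ = √(2 × 0.0240 × 435) = 4.57 m.

4.57 m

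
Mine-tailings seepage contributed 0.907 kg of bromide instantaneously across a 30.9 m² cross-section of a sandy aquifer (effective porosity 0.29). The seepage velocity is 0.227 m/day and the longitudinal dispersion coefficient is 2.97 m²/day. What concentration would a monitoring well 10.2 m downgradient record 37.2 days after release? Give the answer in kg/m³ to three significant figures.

For an instantaneous plane source, C(x,t) = M/(n_e·A·√(4πDt)) · exp(−(x−vt)²/(4Dt)), with n_e·A the pore (flow) area.
Plume center vt = 0.227 × 37.2 = 8.4444 m, so the well at 10.2 m is 1.7556 m downgradient of the peak.
√(4πDt) = 37.26 m, giving peak height M/(n_e·A·√(4πDt)) = 0.907/(0.29 × 30.9 × 37.26) = 0.002716 kg/m³.
(x−vt)²/(4Dt) = (1.7556)²/(4 × 2.97 × 37.2) = 0.006974; exp(−0.006974) = 0.9931.
C = 0.002716 × 0.9931 = 0.00270 kg/m³.

0.00270 kg/m³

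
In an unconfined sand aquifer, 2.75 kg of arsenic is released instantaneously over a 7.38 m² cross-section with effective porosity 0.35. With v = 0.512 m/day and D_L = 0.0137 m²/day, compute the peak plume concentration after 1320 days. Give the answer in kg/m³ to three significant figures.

0.0706 kg/m³

The peak of an instantaneous 1D plume sits at x = vt; there the Gaussian factor is 1 and C_max = M/(n_e·A·√(4πDt)), where n_e·A is the pore area the mass is dissolved in.
√(4πDt) = √(4π × 0.0137 × 1320) = 15.07 m, so C_max = 2.75/(0.35 × 7.38 × 15.07) = 0.0706 kg/m³.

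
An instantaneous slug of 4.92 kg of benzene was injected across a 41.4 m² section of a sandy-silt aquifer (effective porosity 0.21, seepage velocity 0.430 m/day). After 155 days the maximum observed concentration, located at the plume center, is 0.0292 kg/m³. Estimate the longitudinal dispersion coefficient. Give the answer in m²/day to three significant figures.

0.193 m²/day

At the plume center C_max = M/(n_e·A·√(4πDt)), so D = M²/(4πt·(n_e·A·C_max)²).
n_e·A·C_max = 0.21 × 41.4 × 0.0292 = 0.2539 kg/m.
D = 4.92²/(4π × 155 × 0.2539²) = 0.193 m²/day.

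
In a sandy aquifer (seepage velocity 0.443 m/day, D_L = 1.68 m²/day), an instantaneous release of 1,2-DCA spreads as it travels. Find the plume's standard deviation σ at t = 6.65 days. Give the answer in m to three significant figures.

4.73 m

Dispersive spreading gives a Gaussian with σ² = 2Dt; advection only shifts the center.
σ = √(2 × 1.68 × 6.65) = 4.73 m.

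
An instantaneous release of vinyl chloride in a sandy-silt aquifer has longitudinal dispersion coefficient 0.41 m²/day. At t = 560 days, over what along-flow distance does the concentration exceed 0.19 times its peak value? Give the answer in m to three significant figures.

78.1 m

The plume is Gaussian with σ = √(2Dt) = √(2 × 0.41 × 560) = 21.43 m.
C/C_peak = exp(−Δx²/(2σ²)) = 0.19 ⇒ Δx = σ·√(−2 ln 0.19) = 21.43 × 1.822 = 39.05 m.
Width = 2Δx = 78.1 m.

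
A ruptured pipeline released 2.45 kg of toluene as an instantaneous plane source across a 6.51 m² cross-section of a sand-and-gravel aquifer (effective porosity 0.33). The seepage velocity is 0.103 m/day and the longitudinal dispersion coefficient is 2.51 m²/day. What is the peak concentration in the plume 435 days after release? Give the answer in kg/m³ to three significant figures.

0.00974 kg/m³

The peak of an instantaneous 1D plume sits at x = vt; there the Gaussian factor is 1 and C_max = M/(n_e·A·√(4πDt)), where n_e·A is the pore area the mass is dissolved in.
√(4πDt) = √(4π × 2.51 × 435) = 117.1 m, so C_max = 2.45/(0.33 × 6.51 × 117.1) = 0.00974 kg/m³.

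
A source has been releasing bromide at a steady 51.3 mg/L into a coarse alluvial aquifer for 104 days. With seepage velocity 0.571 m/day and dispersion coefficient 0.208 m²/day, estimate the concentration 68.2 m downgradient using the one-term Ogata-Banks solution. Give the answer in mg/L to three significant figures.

4.62 mg/L

For a continuous step input, C/C₀ ≈ ½·erfc((x−vt)/(2√(Dt))).
vt = 0.571 × 104 = 59.384 m and 2√(Dt) = 2√(0.208 × 104) = 9.302 m.
Argument (x−vt)/(2√(Dt)) = (68.2 − 59.384)/9.302 = 0.9478; ½·erfc(0.9478) = 0.09006.
C = 51.3 × 0.09006 = 4.62 mg/L.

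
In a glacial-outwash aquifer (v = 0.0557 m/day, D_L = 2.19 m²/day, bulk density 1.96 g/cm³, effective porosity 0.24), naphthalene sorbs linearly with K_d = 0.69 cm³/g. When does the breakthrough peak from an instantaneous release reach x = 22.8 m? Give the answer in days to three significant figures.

731 days

Retardation factor R = 1 + ρ_b·K_d/n = 1 + 1.96 × 0.69/0.24 = 6.635.
Sorption retards both mechanisms: v_R = v/R = 0.008395 m/day, D_R = D/R = 0.3301 m²/day.
Peak time from v_R²t² + 2D_R t − x² = 0: t = (√(D_R² + v_R²x²) − D_R)/v_R².
√(D_R² + v_R²x²) = √(0.3301² + 0.008395² × 22.8²) = 0.3816; v_R² = 7.048e-05.
t = (0.3816 − 0.3301)/7.048e-05 = 731 days.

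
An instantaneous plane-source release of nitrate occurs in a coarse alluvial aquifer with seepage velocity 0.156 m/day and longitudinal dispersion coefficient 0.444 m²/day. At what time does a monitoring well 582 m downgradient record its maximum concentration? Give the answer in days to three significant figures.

3710 days

For the 1D instantaneous-source solution, setting ∂C/∂t = 0 at fixed x gives v²t² + 2Dt − x² = 0, so t = (√(D² + v²x²) − D)/v².
√(D² + v²x²) = √(0.444² + 0.156² × 582²) = 90.79; v² = 0.024336.
t = (90.79 − 0.444)/0.024336 = 3710 days (vs. the pure-advection estimate x/v = 3730 d).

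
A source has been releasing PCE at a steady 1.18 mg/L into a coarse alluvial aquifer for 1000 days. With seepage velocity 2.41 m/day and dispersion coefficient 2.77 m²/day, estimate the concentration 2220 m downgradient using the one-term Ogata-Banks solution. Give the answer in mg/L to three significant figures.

For a continuous step input, C/C₀ ≈ ½·erfc((x−vt)/(2√(Dt))).
vt = 2.41 × 1000 = 2410 m and 2√(Dt) = 2√(2.77 × 1000) = 105.3 m.
Argument (x−vt)/(2√(Dt)) = (2220 − 2410)/105.3 = -1.804; ½·erfc(-1.804) = 0.9946.
C = 1.18 × 0.9946 = 1.17 mg/L.

1.17 mg/L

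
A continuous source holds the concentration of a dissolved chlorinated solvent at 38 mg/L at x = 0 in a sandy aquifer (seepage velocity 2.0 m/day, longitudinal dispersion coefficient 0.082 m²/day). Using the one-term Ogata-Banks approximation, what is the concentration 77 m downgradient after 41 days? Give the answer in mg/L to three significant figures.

For a continuous step input, C/C₀ ≈ ½·erfc((x−vt)/(2√(Dt))).
vt = 2.0 × 41 = 82 m and 2√(Dt) = 2√(0.082 × 41) = 3.667 m.
Argument (x−vt)/(2√(Dt)) = (77 − 82)/3.667 = -1.364; ½·erfc(-1.364) = 0.9731.
C = 38 × 0.9731 = 37.0 mg/L.

37.0 mg/L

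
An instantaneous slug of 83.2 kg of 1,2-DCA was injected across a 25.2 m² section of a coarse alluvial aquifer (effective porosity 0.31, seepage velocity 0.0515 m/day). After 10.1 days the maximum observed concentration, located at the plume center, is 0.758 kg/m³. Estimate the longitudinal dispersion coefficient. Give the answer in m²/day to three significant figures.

1.56 m²/day

At the plume center C_max = M/(n_e·A·√(4πDt)), so D = M²/(4πt·(n_e·A·C_max)²).
n_e·A·C_max = 0.31 × 25.2 × 0.758 = 5.921 kg/m.
D = 83.2²/(4π × 10.1 × 5.921²) = 1.56 m²/day.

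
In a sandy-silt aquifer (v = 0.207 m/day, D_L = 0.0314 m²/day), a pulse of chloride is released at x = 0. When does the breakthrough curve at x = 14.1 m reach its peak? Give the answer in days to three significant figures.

67.4 days

For the 1D instantaneous-source solution, setting ∂C/∂t = 0 at fixed x gives v²t² + 2Dt − x² = 0, so t = (√(D² + v²x²) − D)/v².
√(D² + v²x²) = √(0.0314² + 0.207² × 14.1²) = 2.919; v² = 0.042849.
t = (2.919 − 0.0314)/0.042849 = 67.4 days (vs. the pure-advection estimate x/v = 68.1 d).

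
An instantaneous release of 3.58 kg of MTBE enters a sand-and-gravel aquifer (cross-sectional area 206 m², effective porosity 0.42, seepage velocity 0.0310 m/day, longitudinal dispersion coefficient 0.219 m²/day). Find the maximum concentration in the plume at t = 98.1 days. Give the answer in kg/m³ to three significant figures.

0.00252 kg/m³

The peak of an instantaneous 1D plume sits at x = vt; there the Gaussian factor is 1 and C_max = M/(n_e·A·√(4πDt)), where n_e·A is the pore area the mass is dissolved in.
√(4πDt) = √(4π × 0.219 × 98.1) = 16.43 m, so C_max = 3.58/(0.42 × 206 × 16.43) = 0.00252 kg/m³.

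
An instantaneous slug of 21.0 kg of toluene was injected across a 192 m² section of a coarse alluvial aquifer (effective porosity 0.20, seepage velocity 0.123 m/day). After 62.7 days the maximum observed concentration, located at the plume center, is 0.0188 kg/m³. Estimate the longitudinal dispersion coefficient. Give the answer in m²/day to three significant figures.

1.07 m²/day

At the plume center C_max = M/(n_e·A·√(4πDt)), so D = M²/(4πt·(n_e·A·C_max)²).
n_e·A·C_max = 0.20 × 192 × 0.0188 = 0.7219 kg/m.
D = 21.0²/(4π × 62.7 × 0.7219²) = 1.07 m²/day.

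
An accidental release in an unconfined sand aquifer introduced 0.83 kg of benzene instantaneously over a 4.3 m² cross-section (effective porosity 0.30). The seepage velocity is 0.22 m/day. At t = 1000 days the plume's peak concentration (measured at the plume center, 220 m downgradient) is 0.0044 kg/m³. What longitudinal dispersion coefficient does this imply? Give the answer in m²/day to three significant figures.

At the plume center C_max = M/(n_e·A·√(4πDt)), so D = M²/(4πt·(n_e·A·C_max)²).
n_e·A·C_max = 0.30 × 4.3 × 0.0044 = 0.005676 kg/m.
D = 0.83²/(4π × 1000 × 0.005676²) = 1.70 m²/day.

1.70 m²/day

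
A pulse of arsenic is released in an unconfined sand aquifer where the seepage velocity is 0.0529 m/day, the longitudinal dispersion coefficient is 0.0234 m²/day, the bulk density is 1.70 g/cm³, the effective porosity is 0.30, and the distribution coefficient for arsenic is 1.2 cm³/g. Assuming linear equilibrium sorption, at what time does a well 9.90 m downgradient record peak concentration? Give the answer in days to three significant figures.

Retardation factor R = 1 + ρ_b·K_d/n = 1 + 1.70 × 1.2/0.30 = 7.800.
Sorption retards both mechanisms: v_R = v/R = 0.006782 m/day, D_R = D/R = 0.003000 m²/day.
Peak time from v_R²t² + 2D_R t − x² = 0: t = (√(D_R² + v_R²x²) − D_R)/v_R².
√(D_R² + v_R²x²) = √(0.003000² + 0.006782² × 9.90²) = 0.06721; v_R² = 4.600e-05.
t = (0.06721 − 0.003000)/4.600e-05 = 1400 days.

1400 days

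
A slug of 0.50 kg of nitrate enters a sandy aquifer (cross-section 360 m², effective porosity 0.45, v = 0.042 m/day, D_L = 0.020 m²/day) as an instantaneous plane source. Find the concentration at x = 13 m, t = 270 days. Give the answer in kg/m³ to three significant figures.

0.000330 kg/m³

For an instantaneous plane source, C(x,t) = M/(n_e·A·√(4πDt)) · exp(−(x−vt)²/(4Dt)), with n_e·A the pore (flow) area.
Plume center vt = 0.042 × 270 = 11.34 m, so the well at 13 m is 1.66 m downgradient of the peak.
√(4πDt) = 8.238 m, giving peak height M/(n_e·A·√(4πDt)) = 0.50/(0.45 × 360 × 8.238) = 0.0003747 kg/m³.
(x−vt)²/(4Dt) = (1.66)²/(4 × 0.020 × 270) = 0.1276; exp(−0.1276) = 0.8802.
C = 0.0003747 × 0.8802 = 0.000330 kg/m³.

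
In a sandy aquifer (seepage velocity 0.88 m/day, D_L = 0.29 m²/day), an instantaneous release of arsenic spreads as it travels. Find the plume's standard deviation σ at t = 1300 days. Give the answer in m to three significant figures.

Dispersive spreading gives a Gaussian with σ² = 2Dt; advection only shifts the center.
σ = √(2 × 0.29 × 1300) = 27.5 m.

27.5 m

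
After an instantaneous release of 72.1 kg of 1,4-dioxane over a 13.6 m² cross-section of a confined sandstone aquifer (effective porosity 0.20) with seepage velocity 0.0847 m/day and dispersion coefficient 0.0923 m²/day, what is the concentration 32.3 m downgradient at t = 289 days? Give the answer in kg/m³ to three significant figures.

0.816 kg/m³

For an instantaneous plane source, C(x,t) = M/(n_e·A·√(4πDt)) · exp(−(x−vt)²/(4Dt)), with n_e·A the pore (flow) area.
Plume center vt = 0.0847 × 289 = 24.4783 m, so the well at 32.3 m is 7.8217 m downgradient of the peak.
√(4πDt) = 18.31 m, giving peak height M/(n_e·A·√(4πDt)) = 72.1/(0.20 × 13.6 × 18.31) = 1.448 kg/m³.
(x−vt)²/(4Dt) = (7.8217)²/(4 × 0.0923 × 289) = 0.5734; exp(−0.5734) = 0.5636.
C = 1.448 × 0.5636 = 0.816 kg/m³.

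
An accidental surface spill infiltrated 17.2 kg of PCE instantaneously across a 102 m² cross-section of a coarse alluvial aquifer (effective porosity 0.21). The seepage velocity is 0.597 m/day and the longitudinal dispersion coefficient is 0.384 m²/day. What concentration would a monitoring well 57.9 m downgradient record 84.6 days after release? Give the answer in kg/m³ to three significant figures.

For an instantaneous plane source, C(x,t) = M/(n_e·A·√(4πDt)) · exp(−(x−vt)²/(4Dt)), with n_e·A the pore (flow) area.
Plume center vt = 0.597 × 84.6 = 50.5062 m, so the well at 57.9 m is 7.3938 m downgradient of the peak.
√(4πDt) = 20.20 m, giving peak height M/(n_e·A·√(4πDt)) = 17.2/(0.21 × 102 × 20.20) = 0.03975 kg/m³.
(x−vt)²/(4Dt) = (7.3938)²/(4 × 0.384 × 84.6) = 0.4207; exp(−0.4207) = 0.6566.
C = 0.03975 × 0.6566 = 0.0261 kg/m³.

0.0261 kg/m³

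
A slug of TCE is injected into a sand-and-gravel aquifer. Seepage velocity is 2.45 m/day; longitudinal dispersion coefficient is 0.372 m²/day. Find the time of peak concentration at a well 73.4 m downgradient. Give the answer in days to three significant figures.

For the 1D instantaneous-source solution, setting ∂C/∂t = 0 at fixed x gives v²t² + 2Dt − x² = 0, so t = (√(D² + v²x²) − D)/v².
√(D² + v²x²) = √(0.372² + 2.45² × 73.4²) = 179.8; v² = 6.0025.
t = (179.8 − 0.372)/6.0025 = 29.9 days (vs. the pure-advection estimate x/v = 30.0 d).

29.9 days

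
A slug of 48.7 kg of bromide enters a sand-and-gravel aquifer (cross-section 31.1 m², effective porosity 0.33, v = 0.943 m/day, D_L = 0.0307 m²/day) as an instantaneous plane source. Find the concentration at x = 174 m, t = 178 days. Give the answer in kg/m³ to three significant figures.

For an instantaneous plane source, C(x,t) = M/(n_e·A·√(4πDt)) · exp(−(x−vt)²/(4Dt)), with n_e·A the pore (flow) area.
Plume center vt = 0.943 × 178 = 167.854 m, so the well at 174 m is 6.146 m downgradient of the peak.
√(4πDt) = 8.287 m, giving peak height M/(n_e·A·√(4πDt)) = 48.7/(0.33 × 31.1 × 8.287) = 0.5726 kg/m³.
(x−vt)²/(4Dt) = (6.146)²/(4 × 0.0307 × 178) = 1.728; exp(−1.728) = 0.1776.
C = 0.5726 × 0.1776 = 0.102 kg/m³.

0.102 kg/m³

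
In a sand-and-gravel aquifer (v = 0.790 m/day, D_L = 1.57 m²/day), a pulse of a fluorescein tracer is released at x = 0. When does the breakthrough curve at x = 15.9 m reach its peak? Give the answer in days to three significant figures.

For the 1D instantaneous-source solution, setting ∂C/∂t = 0 at fixed x gives v²t² + 2Dt − x² = 0, so t = (√(D² + v²x²) − D)/v².
√(D² + v²x²) = √(1.57² + 0.790² × 15.9²) = 12.66; v² = 0.6241.
t = (12.66 − 1.57)/0.6241 = 17.8 days (vs. the pure-advection estimate x/v = 20.1 d).

17.8 days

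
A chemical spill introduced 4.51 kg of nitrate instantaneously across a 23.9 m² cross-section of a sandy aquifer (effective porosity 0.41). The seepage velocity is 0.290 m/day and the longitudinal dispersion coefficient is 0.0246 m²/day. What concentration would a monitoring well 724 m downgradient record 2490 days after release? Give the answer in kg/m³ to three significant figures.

For an instantaneous plane source, C(x,t) = M/(n_e·A·√(4πDt)) · exp(−(x−vt)²/(4Dt)), with n_e·A the pore (flow) area.
Plume center vt = 0.290 × 2490 = 722.1 m, so the well at 724 m is 1.9 m downgradient of the peak.
√(4πDt) = 27.74 m, giving peak height M/(n_e·A·√(4πDt)) = 4.51/(0.41 × 23.9 × 27.74) = 0.01659 kg/m³.
(x−vt)²/(4Dt) = (1.9)²/(4 × 0.0246 × 2490) = 0.01473; exp(−0.01473) = 0.9854.
C = 0.01659 × 0.9854 = 0.0163 kg/m³.

0.0163 kg/m³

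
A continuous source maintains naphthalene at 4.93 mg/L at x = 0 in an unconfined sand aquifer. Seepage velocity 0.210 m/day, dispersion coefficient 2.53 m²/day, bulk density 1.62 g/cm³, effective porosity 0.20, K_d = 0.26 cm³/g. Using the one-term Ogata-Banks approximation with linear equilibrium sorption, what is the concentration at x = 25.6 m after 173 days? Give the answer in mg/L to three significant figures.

1.00 mg/L

Retardation factor R = 1 + ρ_b·K_d/n = 1 + 1.62 × 0.26/0.20 = 3.106.
Sorption retards both mechanisms: v_R = v/R = 0.06761 m/day, D_R = D/R = 0.8146 m²/day.
v_R·t = 0.06761 × 173 = 11.69653 m; 2√(D_R t) = 23.74 m; argument = (25.6 − 11.69653)/23.74 = 0.5857.
C = C₀ × ½·erfc(0.5857) = 4.93 × 0.2037 = 1.00 mg/L.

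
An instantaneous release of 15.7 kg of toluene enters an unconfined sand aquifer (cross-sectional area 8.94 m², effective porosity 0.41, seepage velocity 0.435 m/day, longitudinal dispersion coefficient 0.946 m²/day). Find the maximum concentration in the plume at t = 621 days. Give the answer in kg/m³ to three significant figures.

0.0499 kg/m³

The peak of an instantaneous 1D plume sits at x = vt; there the Gaussian factor is 1 and C_max = M/(n_e·A·√(4πDt)), where n_e·A is the pore area the mass is dissolved in.
√(4πDt) = √(4π × 0.946 × 621) = 85.92 m, so C_max = 15.7/(0.41 × 8.94 × 85.92) = 0.0499 kg/m³.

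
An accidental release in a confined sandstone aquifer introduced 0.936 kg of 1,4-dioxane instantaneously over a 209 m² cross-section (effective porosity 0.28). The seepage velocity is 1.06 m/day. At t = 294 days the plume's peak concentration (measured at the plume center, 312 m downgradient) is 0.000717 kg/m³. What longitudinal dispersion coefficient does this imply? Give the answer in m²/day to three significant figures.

0.135 m²/day

At the plume center C_max = M/(n_e·A·√(4πDt)), so D = M²/(4πt·(n_e·A·C_max)²).
n_e·A·C_max = 0.28 × 209 × 0.000717 = 0.04196 kg/m.
D = 0.936²/(4π × 294 × 0.04196²) = 0.135 m²/day.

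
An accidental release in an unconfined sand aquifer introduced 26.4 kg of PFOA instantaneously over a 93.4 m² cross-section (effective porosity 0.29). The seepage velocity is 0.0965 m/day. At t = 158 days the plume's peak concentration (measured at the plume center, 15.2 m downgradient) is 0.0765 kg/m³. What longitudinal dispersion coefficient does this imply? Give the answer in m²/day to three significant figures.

0.0818 m²/day

At the plume center C_max = M/(n_e·A·√(4πDt)), so D = M²/(4πt·(n_e·A·C_max)²).
n_e·A·C_max = 0.29 × 93.4 × 0.0765 = 2.072 kg/m.
D = 26.4²/(4π × 158 × 2.072²) = 0.0818 m²/day.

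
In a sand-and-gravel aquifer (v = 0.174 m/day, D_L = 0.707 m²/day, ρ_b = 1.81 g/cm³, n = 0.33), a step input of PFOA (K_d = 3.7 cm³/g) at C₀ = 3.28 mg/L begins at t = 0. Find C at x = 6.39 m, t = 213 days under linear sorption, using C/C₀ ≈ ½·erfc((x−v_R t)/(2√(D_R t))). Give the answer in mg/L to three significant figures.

Retardation factor R = 1 + ρ_b·K_d/n = 1 + 1.81 × 3.7/0.33 = 21.29.
Sorption retards both mechanisms: v_R = v/R = 0.008173 m/day, D_R = D/R = 0.03321 m²/day.
v_R·t = 0.008173 × 213 = 1.740849 m; 2√(D_R t) = 5.319 m; argument = (6.39 − 1.740849)/5.319 = 0.8741.
C = C₀ × ½·erfc(0.8741) = 3.28 × 0.1082 = 0.355 mg/L.

0.355 mg/L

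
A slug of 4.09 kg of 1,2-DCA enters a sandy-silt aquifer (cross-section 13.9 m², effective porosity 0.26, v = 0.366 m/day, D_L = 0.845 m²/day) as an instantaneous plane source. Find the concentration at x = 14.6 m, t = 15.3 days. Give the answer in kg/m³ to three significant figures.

For an instantaneous plane source, C(x,t) = M/(n_e·A·√(4πDt)) · exp(−(x−vt)²/(4Dt)), with n_e·A the pore (flow) area.
Plume center vt = 0.366 × 15.3 = 5.5998 m, so the well at 14.6 m is 9.0002 m downgradient of the peak.
√(4πDt) = 12.75 m, giving peak height M/(n_e·A·√(4πDt)) = 4.09/(0.26 × 13.9 × 12.75) = 0.08876 kg/m³.
(x−vt)²/(4Dt) = (9.0002)²/(4 × 0.845 × 15.3) = 1.566; exp(−1.566) = 0.2089.
C = 0.08876 × 0.2089 = 0.0185 kg/m³.

0.0185 kg/m³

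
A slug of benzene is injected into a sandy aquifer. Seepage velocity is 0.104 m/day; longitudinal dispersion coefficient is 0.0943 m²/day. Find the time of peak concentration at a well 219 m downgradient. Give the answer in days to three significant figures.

2100 days

For the 1D instantaneous-source solution, setting ∂C/∂t = 0 at fixed x gives v²t² + 2Dt − x² = 0, so t = (√(D² + v²x²) − D)/v².
√(D² + v²x²) = √(0.0943² + 0.104² × 219²) = 22.78; v² = 0.010816.
t = (22.78 − 0.0943)/0.010816 = 2100 days (vs. the pure-advection estimate x/v = 2110 d).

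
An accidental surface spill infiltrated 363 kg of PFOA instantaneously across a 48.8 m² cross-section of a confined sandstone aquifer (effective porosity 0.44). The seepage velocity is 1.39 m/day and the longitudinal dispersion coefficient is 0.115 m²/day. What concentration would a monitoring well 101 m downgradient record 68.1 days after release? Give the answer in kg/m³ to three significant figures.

For an instantaneous plane source, C(x,t) = M/(n_e·A·√(4πDt)) · exp(−(x−vt)²/(4Dt)), with n_e·A the pore (flow) area.
Plume center vt = 1.39 × 68.1 = 94.659 m, so the well at 101 m is 6.341 m downgradient of the peak.
√(4πDt) = 9.920 m, giving peak height M/(n_e·A·√(4πDt)) = 363/(0.44 × 48.8 × 9.920) = 1.704 kg/m³.
(x−vt)²/(4Dt) = (6.341)²/(4 × 0.115 × 68.1) = 1.284; exp(−1.284) = 0.2769.
C = 1.704 × 0.2769 = 0.472 kg/m³.

0.472 kg/m³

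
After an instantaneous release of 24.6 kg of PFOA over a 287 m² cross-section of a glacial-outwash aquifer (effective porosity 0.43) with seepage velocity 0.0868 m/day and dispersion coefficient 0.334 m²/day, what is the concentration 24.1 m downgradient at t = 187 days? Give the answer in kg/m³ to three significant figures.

For an instantaneous plane source, C(x,t) = M/(n_e·A·√(4πDt)) · exp(−(x−vt)²/(4Dt)), with n_e·A the pore (flow) area.
Plume center vt = 0.0868 × 187 = 16.2316 m, so the well at 24.1 m is 7.8684 m downgradient of the peak.
√(4πDt) = 28.02 m, giving peak height M/(n_e·A·√(4πDt)) = 24.6/(0.43 × 287 × 28.02) = 0.007114 kg/m³.
(x−vt)²/(4Dt) = (7.8684)²/(4 × 0.334 × 187) = 0.2478; exp(−0.2478) = 0.7805.
C = 0.007114 × 0.7805 = 0.00555 kg/m³.

0.00555 kg/m³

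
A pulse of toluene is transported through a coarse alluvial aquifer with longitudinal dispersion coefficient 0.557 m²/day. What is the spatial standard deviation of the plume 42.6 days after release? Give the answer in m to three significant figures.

Dispersive spreading gives a Gaussian with σ² = 2Dt; advection only shifts the center.
σ = √(2 × 0.557 × 42.6) = 6.89 m.

6.89 m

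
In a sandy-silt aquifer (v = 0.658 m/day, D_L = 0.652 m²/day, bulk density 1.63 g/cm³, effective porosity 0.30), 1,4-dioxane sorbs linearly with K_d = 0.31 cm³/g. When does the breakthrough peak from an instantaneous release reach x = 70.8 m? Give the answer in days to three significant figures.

Retardation factor R = 1 + ρ_b·K_d/n = 1 + 1.63 × 0.31/0.30 = 2.684.
Sorption retards both mechanisms: v_R = v/R = 0.2452 m/day, D_R = D/R = 0.2429 m²/day.
Peak time from v_R²t² + 2D_R t − x² = 0: t = (√(D_R² + v_R²x²) − D_R)/v_R².
√(D_R² + v_R²x²) = √(0.2429² + 0.2452² × 70.8²) = 17.36; v_R² = 0.06012.
t = (17.36 − 0.2429)/0.06012 = 285 days.

285 days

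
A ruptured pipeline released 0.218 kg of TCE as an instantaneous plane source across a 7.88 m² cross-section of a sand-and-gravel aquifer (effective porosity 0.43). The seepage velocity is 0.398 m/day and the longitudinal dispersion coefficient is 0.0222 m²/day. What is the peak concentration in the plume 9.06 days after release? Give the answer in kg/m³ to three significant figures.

0.0405 kg/m³

The peak of an instantaneous 1D plume sits at x = vt; there the Gaussian factor is 1 and C_max = M/(n_e·A·√(4πDt)), where n_e·A is the pore area the mass is dissolved in.
√(4πDt) = √(4π × 0.0222 × 9.06) = 1.590 m, so C_max = 0.218/(0.43 × 7.88 × 1.590) = 0.0405 kg/m³.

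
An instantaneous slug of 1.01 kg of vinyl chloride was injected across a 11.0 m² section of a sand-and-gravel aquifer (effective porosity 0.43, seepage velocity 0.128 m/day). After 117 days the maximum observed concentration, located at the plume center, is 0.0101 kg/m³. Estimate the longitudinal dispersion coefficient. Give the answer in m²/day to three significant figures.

0.304 m²/day

At the plume center C_max = M/(n_e·A·√(4πDt)), so D = M²/(4πt·(n_e·A·C_max)²).
n_e·A·C_max = 0.43 × 11.0 × 0.0101 = 0.04777 kg/m.
D = 1.01²/(4π × 117 × 0.04777²) = 0.304 m²/day.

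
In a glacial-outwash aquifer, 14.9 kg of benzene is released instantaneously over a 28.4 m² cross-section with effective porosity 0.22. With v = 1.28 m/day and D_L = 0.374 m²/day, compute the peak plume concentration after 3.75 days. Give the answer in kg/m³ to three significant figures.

0.568 kg/m³

The peak of an instantaneous 1D plume sits at x = vt; there the Gaussian factor is 1 and C_max = M/(n_e·A·√(4πDt)), where n_e·A is the pore area the mass is dissolved in.
√(4πDt) = √(4π × 0.374 × 3.75) = 4.198 m, so C_max = 14.9/(0.22 × 28.4 × 4.198) = 0.568 kg/m³.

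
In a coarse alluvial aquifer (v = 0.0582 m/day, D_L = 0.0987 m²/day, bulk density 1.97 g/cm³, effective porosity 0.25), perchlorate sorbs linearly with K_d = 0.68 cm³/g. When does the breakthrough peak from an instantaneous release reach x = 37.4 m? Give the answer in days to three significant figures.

Retardation factor R = 1 + ρ_b·K_d/n = 1 + 1.97 × 0.68/0.25 = 6.358.
Sorption retards both mechanisms: v_R = v/R = 0.009154 m/day, D_R = D/R = 0.01552 m²/day.
Peak time from v_R²t² + 2D_R t − x² = 0: t = (√(D_R² + v_R²x²) − D_R)/v_R².
√(D_R² + v_R²x²) = √(0.01552² + 0.009154² × 37.4²) = 0.3427; v_R² = 8.380e-05.
t = (0.3427 − 0.01552)/8.380e-05 = 3900 days.

3900 days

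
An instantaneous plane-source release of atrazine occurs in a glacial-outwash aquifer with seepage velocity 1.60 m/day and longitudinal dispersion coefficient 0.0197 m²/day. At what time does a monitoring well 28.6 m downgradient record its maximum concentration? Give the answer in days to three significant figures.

17.9 days

For the 1D instantaneous-source solution, setting ∂C/∂t = 0 at fixed x gives v²t² + 2Dt − x² = 0, so t = (√(D² + v²x²) − D)/v².
√(D² + v²x²) = √(0.0197² + 1.60² × 28.6²) = 45.76; v² = 2.56.
t = (45.76 − 0.0197)/2.56 = 17.9 days (vs. the pure-advection estimate x/v = 17.9 d).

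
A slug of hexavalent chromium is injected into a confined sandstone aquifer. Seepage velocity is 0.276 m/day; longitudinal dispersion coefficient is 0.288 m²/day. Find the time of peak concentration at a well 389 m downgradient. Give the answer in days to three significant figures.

1410 days

For the 1D instantaneous-source solution, setting ∂C/∂t = 0 at fixed x gives v²t² + 2Dt − x² = 0, so t = (√(D² + v²x²) − D)/v².
√(D² + v²x²) = √(0.288² + 0.276² × 389²) = 107.4; v² = 0.076176.
t = (107.4 − 0.288)/0.076176 = 1410 days (vs. the pure-advection estimate x/v = 1410 d).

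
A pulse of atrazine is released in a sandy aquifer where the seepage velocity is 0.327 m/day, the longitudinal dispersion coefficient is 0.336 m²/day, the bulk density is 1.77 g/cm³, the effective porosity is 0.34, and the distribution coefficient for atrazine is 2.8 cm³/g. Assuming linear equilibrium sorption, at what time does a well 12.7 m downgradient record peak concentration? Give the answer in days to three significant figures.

Retardation factor R = 1 + ρ_b·K_d/n = 1 + 1.77 × 2.8/0.34 = 15.58.
Sorption retards both mechanisms: v_R = v/R = 0.02099 m/day, D_R = D/R = 0.02157 m²/day.
Peak time from v_R²t² + 2D_R t − x² = 0: t = (√(D_R² + v_R²x²) − D_R)/v_R².
√(D_R² + v_R²x²) = √(0.02157² + 0.02099² × 12.7²) = 0.2674; v_R² = 0.0004406.
t = (0.2674 − 0.02157)/0.0004406 = 558 days.

558 days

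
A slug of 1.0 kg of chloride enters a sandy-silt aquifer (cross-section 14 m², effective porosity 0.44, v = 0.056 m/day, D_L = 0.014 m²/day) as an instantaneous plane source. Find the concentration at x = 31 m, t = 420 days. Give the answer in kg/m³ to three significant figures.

0.00175 kg/m³

For an instantaneous plane source, C(x,t) = M/(n_e·A·√(4πDt)) · exp(−(x−vt)²/(4Dt)), with n_e·A the pore (flow) area.
Plume center vt = 0.056 × 420 = 23.52 m, so the well at 31 m is 7.48 m downgradient of the peak.
√(4πDt) = 8.596 m, giving peak height M/(n_e·A·√(4πDt)) = 1.0/(0.44 × 14 × 8.596) = 0.01889 kg/m³.
(x−vt)²/(4Dt) = (7.48)²/(4 × 0.014 × 420) = 2.379; exp(−2.379) = 0.09264.
C = 0.01889 × 0.09264 = 0.00175 kg/m³.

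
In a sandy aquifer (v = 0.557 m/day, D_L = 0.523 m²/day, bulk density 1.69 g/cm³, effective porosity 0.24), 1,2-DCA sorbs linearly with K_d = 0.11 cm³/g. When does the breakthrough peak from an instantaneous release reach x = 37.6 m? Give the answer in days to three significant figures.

Retardation factor R = 1 + ρ_b·K_d/n = 1 + 1.69 × 0.11/0.24 = 1.775.
Sorption retards both mechanisms: v_R = v/R = 0.3138 m/day, D_R = D/R = 0.2946 m²/day.
Peak time from v_R²t² + 2D_R t − x² = 0: t = (√(D_R² + v_R²x²) − D_R)/v_R².
√(D_R² + v_R²x²) = √(0.2946² + 0.3138² × 37.6²) = 11.80; v_R² = 0.09847.
t = (11.80 − 0.2946)/0.09847 = 117 days.

117 days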